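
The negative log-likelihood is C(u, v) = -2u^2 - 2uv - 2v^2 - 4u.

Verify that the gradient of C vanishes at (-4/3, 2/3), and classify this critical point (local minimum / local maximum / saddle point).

∇C = (-4u - 2v - 4, -2u - 4v); substituting (-4/3, 2/3) gives ∇C = (0, 0), so (-4/3, 2/3) is indeed a critical point.
The Hessian of C is constant: H = [[-4, -2], [-2, -4]].
det(H) = (-4)·(-4) − (-2)² = 12.
det(H) > 0 and tr(H) = -8 < 0, so H is negative definite and the point is a local maximum.

local maximum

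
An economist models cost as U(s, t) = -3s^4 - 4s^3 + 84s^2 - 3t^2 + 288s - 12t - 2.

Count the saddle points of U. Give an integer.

1

U separates as a function of s plus a function of t, so ∇U=0 decouples.
∂U/∂s = -12(s - 4)(s + 2)(s + 3) = 0 at s ∈ {-3, -2, 4}; ∂U/∂t = -6(t + 2) = 0 at t ∈ {-2}.
The Hessian is diagonal: diag(U_ss, U_tt). Second derivatives: U_ss(-3)=-84, U_ss(-2)=72, U_ss(4)=-504; U_tt(-2)=-6.
Saddle points occur where the two diagonal entries have opposite signs: (-2, -2). Count: 1.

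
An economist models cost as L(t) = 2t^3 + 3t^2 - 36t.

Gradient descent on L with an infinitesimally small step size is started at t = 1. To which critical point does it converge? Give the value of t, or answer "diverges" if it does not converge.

L'(t) = 6(t - 2)(t + 3), so L'(1) = -24.
Gradient descent moves in the -L' direction, i.e. t is increasing.
The nearest critical point in that direction is t = 2, where L'' = 30 > 0 (a local minimum). The iterate converges there.

2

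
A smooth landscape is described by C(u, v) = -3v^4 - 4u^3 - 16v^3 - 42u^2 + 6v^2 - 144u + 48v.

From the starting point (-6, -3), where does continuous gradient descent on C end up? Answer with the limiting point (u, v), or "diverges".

C is separable, so gradient descent decouples: u follows -∂C/∂u, v follows -∂C/∂v.
∂C/∂u = -12(u + 3)(u + 4); at u=-6 this is -72, so u increases.
∂C/∂v = -12(v - 1)(v + 1)(v + 4); at v=-3 this is -96, so v increases.
u converges to its nearest critical value -4 (a local min of the u-part); v converges to -1. The iterate converges to (-4, -1).

(-4, -1)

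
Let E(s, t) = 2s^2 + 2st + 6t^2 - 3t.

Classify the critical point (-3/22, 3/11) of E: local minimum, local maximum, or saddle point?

The Hessian of E is constant: H = [[4, 2], [2, 12]].
det(H) = 4·12 − 2² = 44.
det(H) > 0 and tr(H) = 16 > 0, so H is positive definite and the point is a local minimum.

local minimum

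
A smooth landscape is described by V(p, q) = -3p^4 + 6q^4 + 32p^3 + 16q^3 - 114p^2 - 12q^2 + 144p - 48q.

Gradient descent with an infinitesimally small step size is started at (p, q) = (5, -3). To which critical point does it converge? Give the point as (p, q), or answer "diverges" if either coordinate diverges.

diverges

V is separable, so gradient descent decouples: p follows -∂V/∂p, q follows -∂V/∂q.
∂V/∂p = -12(p - 4)(p - 3)(p - 1); at p=5 this is -96, so p increases.
∂V/∂q = 24(q - 1)(q + 1)(q + 2); at q=-3 this is -192, so q increases.
The p-coordinate has no critical point in that direction and runs off to infinity.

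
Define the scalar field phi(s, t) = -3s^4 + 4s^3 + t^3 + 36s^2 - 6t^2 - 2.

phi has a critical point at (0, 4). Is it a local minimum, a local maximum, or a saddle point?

The mixed partial ∂²phi/∂s∂t is 0, so the Hessian at any point is diag(phi_ss, phi_tt) = diag(12(-3s^2 + 2s + 6), 6(t - 2)).
At (0, 4): H = diag(72, 12).
Both eigenvalues are positive, so H is positive definite: a local minimum.

local minimum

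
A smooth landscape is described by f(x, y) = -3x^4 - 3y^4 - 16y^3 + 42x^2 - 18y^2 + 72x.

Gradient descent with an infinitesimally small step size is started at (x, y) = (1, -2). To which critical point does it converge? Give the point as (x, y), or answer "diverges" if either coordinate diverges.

f is separable, so gradient descent decouples: x follows -∂f/∂x, y follows -∂f/∂y.
∂f/∂x = -12(x - 3)(x + 1)(x + 2); at x=1 this is 144, so x decreases.
∂f/∂y = -12y(y + 1)(y + 3); at y=-2 this is -24, so y increases.
x converges to its nearest critical value -1 (a local min of the x-part); y converges to -1. The iterate converges to (-1, -1).

(-1, -1)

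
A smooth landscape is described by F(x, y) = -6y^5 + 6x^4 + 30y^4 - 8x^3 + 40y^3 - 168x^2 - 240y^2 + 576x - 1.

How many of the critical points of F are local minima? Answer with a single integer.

4

F separates as a function of x plus a function of y, so ∇F=0 decouples.
∂F/∂x = 24(x - 3)(x - 2)(x + 4) = 0 at x ∈ {-4, 2, 3}; ∂F/∂y = -30y(y - 4)(y - 2)(y + 2) = 0 at y ∈ {-2, 0, 2, 4}.
The Hessian is diagonal: diag(F_xx, F_yy). Second derivatives: F_xx(-4)=1008, F_xx(2)=-144, F_xx(3)=168; F_yy(-2)=1440, F_yy(0)=-480, F_yy(2)=480, F_yy(4)=-1440.
Local minima occur where both diagonal entries positive: (-4, -2), (-4, 2), (3, -2), (3, 2). Count: 4.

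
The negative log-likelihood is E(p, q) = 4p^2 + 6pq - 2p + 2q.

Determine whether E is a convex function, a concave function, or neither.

E is quadratic, so its Hessian is the constant matrix H = [[8, 6], [6, 0]].
det(H) = -36, tr(H) = 8.
det(H) < 0, so H is indefinite: neither convex nor concave.

neither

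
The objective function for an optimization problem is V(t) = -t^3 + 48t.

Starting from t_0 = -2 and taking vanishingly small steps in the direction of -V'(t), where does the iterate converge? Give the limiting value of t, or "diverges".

-4

V'(t) = -3(t - 4)(t + 4), so V'(-2) = 36.
Gradient descent moves in the -V' direction, i.e. t is decreasing.
The nearest critical point in that direction is t = -4, where V'' = 24 > 0 (a local minimum). The iterate converges there.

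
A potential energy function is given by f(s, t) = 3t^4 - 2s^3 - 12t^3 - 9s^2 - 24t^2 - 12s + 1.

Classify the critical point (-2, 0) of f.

The mixed partial ∂²f/∂s∂t is 0, so the Hessian at any point is diag(f_ss, f_tt) = diag(-6(2s + 3), 12(3t^2 - 6t - 4)).
At (-2, 0): H = diag(6, -48).
The eigenvalues have opposite signs, so H is indefinite: a saddle point.

saddle point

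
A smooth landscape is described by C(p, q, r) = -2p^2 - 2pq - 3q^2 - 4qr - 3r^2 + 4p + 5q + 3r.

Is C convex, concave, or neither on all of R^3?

C is quadratic, so its Hessian is the constant matrix H = [[-4, -2, 0], [-2, -6, -4], [0, -4, -6]].
Leading principal minors: -4, 20, -56.
Signs alternate −, +, − ⇒ H ≺ 0 ⇒ concave.

concave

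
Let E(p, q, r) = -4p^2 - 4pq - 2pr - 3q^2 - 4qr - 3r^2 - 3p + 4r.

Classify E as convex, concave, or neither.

E is quadratic, so its Hessian is the constant matrix H = [[-8, -4, -2], [-4, -6, -4], [-2, -4, -6]].
Leading principal minors: -8, 32, -104.
Signs alternate −, +, − ⇒ H ≺ 0 ⇒ concave.

concave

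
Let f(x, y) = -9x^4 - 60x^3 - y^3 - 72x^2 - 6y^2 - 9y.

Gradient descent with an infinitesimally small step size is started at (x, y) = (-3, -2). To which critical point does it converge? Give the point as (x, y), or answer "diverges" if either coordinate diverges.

(-1, -3)

f is separable, so gradient descent decouples: x follows -∂f/∂x, y follows -∂f/∂y.
∂f/∂x = -36x(x + 1)(x + 4); at x=-3 this is -216, so x increases.
∂f/∂y = -3(y + 1)(y + 3); at y=-2 this is 3, so y decreases.
x converges to its nearest critical value -1 (a local min of the x-part); y converges to -3. The iterate converges to (-1, -3).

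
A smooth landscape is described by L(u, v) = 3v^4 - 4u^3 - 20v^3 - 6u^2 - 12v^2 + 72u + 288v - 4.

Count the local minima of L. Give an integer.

2

L separates as a function of u plus a function of v, so ∇L=0 decouples.
∂L/∂u = -12(u - 2)(u + 3) = 0 at u ∈ {-3, 2}; ∂L/∂v = 12(v - 4)(v - 3)(v + 2) = 0 at v ∈ {-2, 3, 4}.
The Hessian is diagonal: diag(L_uu, L_vv). Second derivatives: L_uu(-3)=60, L_uu(2)=-60; L_vv(-2)=360, L_vv(3)=-60, L_vv(4)=72.
Local minima occur where both diagonal entries positive: (-3, -2), (-3, 4). Count: 2.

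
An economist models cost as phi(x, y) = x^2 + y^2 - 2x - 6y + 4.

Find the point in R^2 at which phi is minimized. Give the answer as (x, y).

(1, 3)

phi(x,y) separates as P(x) + Q(y) + 4, so its minimum is min P + min Q + 4.
P'(x) = 2x - 2 vanishes at x ∈ {1}; Q'(y) = 2y - 6 vanishes at y ∈ {3}.
Local minima of P (where P''>0): P(1)=-1. Local minima of Q: Q(3)=-9.
So the global minimum of phi is P(1) + Q(3) + 4 = -1 − 9 + 4 = -6, attained at (1, 3).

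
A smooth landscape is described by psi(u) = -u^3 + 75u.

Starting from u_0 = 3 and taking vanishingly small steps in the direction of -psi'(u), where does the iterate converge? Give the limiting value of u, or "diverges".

-5

psi'(u) = -3(u - 5)(u + 5), so psi'(3) = 48.
Gradient descent moves in the -psi' direction, i.e. u is decreasing.
The nearest critical point in that direction is u = -5, where psi'' = 30 > 0 (a local minimum). The iterate converges there.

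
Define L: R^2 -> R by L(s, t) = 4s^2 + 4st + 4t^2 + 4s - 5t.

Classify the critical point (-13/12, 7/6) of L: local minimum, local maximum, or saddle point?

The Hessian of L is constant: H = [[8, 4], [4, 8]].
det(H) = 8·8 − 4² = 48.
det(H) > 0 and tr(H) = 16 > 0, so H is positive definite and the point is a local minimum.

local minimum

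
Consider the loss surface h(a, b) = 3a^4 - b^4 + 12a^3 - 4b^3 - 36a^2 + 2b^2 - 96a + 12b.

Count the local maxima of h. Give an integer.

2

h separates as a function of a plus a function of b, so ∇h=0 decouples.
∂h/∂a = 12(a - 2)(a + 1)(a + 4) = 0 at a ∈ {-4, -1, 2}; ∂h/∂b = -4(b - 1)(b + 1)(b + 3) = 0 at b ∈ {-3, -1, 1}.
The Hessian is diagonal: diag(h_aa, h_bb). Second derivatives: h_aa(-4)=216, h_aa(-1)=-108, h_aa(2)=216; h_bb(-3)=-32, h_bb(-1)=16, h_bb(1)=-32.
Local maxima occur where both diagonal entries negative: (-1, -3), (-1, 1). Count: 2.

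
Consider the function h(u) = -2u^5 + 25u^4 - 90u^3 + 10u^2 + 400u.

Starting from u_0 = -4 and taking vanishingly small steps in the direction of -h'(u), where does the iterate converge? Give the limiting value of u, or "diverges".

h'(u) = -10(u - 5)(u - 4)(u - 2)(u + 1), so h'(-4) = -12960.
Gradient descent moves in the -h' direction, i.e. u is increasing.
The nearest critical point in that direction is u = -1, where h'' = 900 > 0 (a local minimum). The iterate converges there.

-1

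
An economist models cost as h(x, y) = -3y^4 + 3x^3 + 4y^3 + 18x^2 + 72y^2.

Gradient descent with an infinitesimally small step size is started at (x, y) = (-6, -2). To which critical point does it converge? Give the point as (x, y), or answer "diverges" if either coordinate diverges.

diverges

h is separable, so gradient descent decouples: x follows -∂h/∂x, y follows -∂h/∂y.
∂h/∂x = 9x(x + 4); at x=-6 this is 108, so x decreases.
∂h/∂y = -12y(y - 4)(y + 3); at y=-2 this is -144, so y increases.
The x-coordinate has no critical point in that direction and runs off to infinity.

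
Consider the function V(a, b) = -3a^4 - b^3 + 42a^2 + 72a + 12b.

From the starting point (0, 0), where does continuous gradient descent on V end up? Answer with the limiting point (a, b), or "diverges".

(-1, -2)

V is separable, so gradient descent decouples: a follows -∂V/∂a, b follows -∂V/∂b.
∂V/∂a = -12(a - 3)(a + 1)(a + 2); at a=0 this is 72, so a decreases.
∂V/∂b = -3(b - 2)(b + 2); at b=0 this is 12, so b decreases.
a converges to its nearest critical value -1 (a local min of the a-part); b converges to -2. The iterate converges to (-1, -2).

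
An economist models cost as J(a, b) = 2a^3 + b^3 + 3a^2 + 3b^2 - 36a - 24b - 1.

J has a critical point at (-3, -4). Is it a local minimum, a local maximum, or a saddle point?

local maximum

The mixed partial ∂²J/∂a∂b is 0, so the Hessian at any point is diag(J_aa, J_bb) = diag(6(2a + 1), 6(b + 1)).
At (-3, -4): H = diag(-30, -18).
Both eigenvalues are negative, so H is negative definite: a local maximum.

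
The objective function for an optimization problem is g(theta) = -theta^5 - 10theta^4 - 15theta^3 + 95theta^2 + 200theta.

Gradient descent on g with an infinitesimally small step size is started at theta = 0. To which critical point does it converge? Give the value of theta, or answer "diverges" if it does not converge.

-1

g'(theta) = -5(theta - 2)(theta + 1)(theta + 4)(theta + 5), so g'(0) = 200.
Gradient descent moves in the -g' direction, i.e. theta is decreasing.
The nearest critical point in that direction is theta = -1, where g'' = 180 > 0 (a local minimum). The iterate converges there.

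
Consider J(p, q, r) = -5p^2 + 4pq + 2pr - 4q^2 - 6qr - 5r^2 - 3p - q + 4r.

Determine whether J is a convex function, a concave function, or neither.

J is quadratic, so its Hessian is the constant matrix H = [[-10, 4, 2], [4, -8, -6], [2, -6, -10]].
Leading principal minors: -10, 64, -344.
Signs alternate −, +, − ⇒ H ≺ 0 ⇒ concave.

concave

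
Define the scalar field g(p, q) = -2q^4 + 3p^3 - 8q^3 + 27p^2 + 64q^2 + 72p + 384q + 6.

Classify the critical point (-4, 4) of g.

The mixed partial ∂²g/∂p∂q is 0, so the Hessian at any point is diag(g_pp, g_qq) = diag(18(p + 3), 8(-3q^2 - 6q + 16)).
At (-4, 4): H = diag(-18, -448).
Both eigenvalues are negative, so H is negative definite: a local maximum.

local maximum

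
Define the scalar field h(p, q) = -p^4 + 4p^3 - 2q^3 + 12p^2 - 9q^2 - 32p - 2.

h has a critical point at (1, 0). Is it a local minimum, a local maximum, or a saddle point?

saddle point

The mixed partial ∂²h/∂p∂q is 0, so the Hessian at any point is diag(h_pp, h_qq) = diag(12(-p^2 + 2p + 2), -6(2q + 3)).
At (1, 0): H = diag(36, -18).
The eigenvalues have opposite signs, so H is indefinite: a saddle point.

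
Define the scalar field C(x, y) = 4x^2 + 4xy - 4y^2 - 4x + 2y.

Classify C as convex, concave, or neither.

C is quadratic, so its Hessian is the constant matrix H = [[8, 4], [4, -8]].
det(H) = -80, tr(H) = 0.
det(H) < 0, so H is indefinite: neither convex nor concave.

neither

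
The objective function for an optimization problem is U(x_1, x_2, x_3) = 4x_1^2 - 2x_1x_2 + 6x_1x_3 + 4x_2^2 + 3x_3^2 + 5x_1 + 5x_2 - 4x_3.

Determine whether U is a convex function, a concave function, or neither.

U is quadratic, so its Hessian is the constant matrix H = [[8, -2, 6], [-2, 8, 0], [6, 0, 6]].
Leading principal minors: 8, 60, 72.
All positive ⇒ H ≻ 0 ⇒ convex.

convex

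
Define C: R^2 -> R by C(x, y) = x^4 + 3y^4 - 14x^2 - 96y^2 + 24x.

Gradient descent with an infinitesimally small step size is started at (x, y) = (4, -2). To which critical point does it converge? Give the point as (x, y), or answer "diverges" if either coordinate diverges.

C is separable, so gradient descent decouples: x follows -∂C/∂x, y follows -∂C/∂y.
∂C/∂x = 4(x - 2)(x - 1)(x + 3); at x=4 this is 168, so x decreases.
∂C/∂y = 12y(y - 4)(y + 4); at y=-2 this is 288, so y decreases.
x converges to its nearest critical value 2 (a local min of the x-part); y converges to -4. The iterate converges to (2, -4).

(2, -4)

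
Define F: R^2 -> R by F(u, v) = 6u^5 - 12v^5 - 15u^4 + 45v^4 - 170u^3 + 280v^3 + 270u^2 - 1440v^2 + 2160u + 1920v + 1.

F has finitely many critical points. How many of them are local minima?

4

F separates as a function of u plus a function of v, so ∇F=0 decouples.
∂F/∂u = 30(u - 4)(u - 3)(u + 2)(u + 3) = 0 at u ∈ {-3, -2, 3, 4}; ∂F/∂v = -60(v - 4)(v - 2)(v - 1)(v + 4) = 0 at v ∈ {-4, 1, 2, 4}.
The Hessian is diagonal: diag(F_uu, F_vv). Second derivatives: F_uu(-3)=-1260, F_uu(-2)=900, F_uu(3)=-900, F_uu(4)=1260; F_vv(-4)=14400, F_vv(1)=-900, F_vv(2)=720, F_vv(4)=-2880.
Local minima occur where both diagonal entries positive: (-2, -4), (-2, 2), (4, -4), (4, 2). Count: 4.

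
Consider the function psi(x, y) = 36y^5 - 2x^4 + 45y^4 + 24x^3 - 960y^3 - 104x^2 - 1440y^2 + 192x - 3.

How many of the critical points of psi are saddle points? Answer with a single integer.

psi separates as a function of x plus a function of y, so ∇psi=0 decouples.
∂psi/∂x = -8(x - 4)(x - 3)(x - 2) = 0 at x ∈ {2, 3, 4}; ∂psi/∂y = 180y(y - 4)(y + 1)(y + 4) = 0 at y ∈ {-4, -1, 0, 4}.
The Hessian is diagonal: diag(psi_xx, psi_yy). Second derivatives: psi_xx(2)=-16, psi_xx(3)=8, psi_xx(4)=-16; psi_yy(-4)=-17280, psi_yy(-1)=2700, psi_yy(0)=-2880, psi_yy(4)=28800.
Saddle points occur where the two diagonal entries have opposite signs: (2, -1), (2, 4), (3, -4), (3, 0), (4, -1), (4, 4). Count: 6.

6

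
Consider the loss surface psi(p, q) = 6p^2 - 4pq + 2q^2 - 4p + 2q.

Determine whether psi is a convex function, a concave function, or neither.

psi is quadratic, so its Hessian is the constant matrix H = [[12, -4], [-4, 4]].
det(H) = 32, tr(H) = 16.
det(H) > 0 and tr(H) > 0, so H is positive definite everywhere: convex.

convex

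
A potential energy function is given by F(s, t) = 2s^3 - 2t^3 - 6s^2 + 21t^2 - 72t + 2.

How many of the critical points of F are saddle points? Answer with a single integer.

2

F separates as a function of s plus a function of t, so ∇F=0 decouples.
∂F/∂s = 6s(s - 2) = 0 at s ∈ {0, 2}; ∂F/∂t = -6(t - 4)(t - 3) = 0 at t ∈ {3, 4}.
The Hessian is diagonal: diag(F_ss, F_tt). Second derivatives: F_ss(0)=-12, F_ss(2)=12; F_tt(3)=6, F_tt(4)=-6.
Saddle points occur where the two diagonal entries have opposite signs: (0, 3), (2, 4). Count: 2.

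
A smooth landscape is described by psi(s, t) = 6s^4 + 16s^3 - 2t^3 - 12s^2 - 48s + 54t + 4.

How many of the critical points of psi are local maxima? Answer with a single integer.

1

psi separates as a function of s plus a function of t, so ∇psi=0 decouples.
∂psi/∂s = 24(s - 1)(s + 1)(s + 2) = 0 at s ∈ {-2, -1, 1}; ∂psi/∂t = -6(t - 3)(t + 3) = 0 at t ∈ {-3, 3}.
The Hessian is diagonal: diag(psi_ss, psi_tt). Second derivatives: psi_ss(-2)=72, psi_ss(-1)=-48, psi_ss(1)=144; psi_tt(-3)=36, psi_tt(3)=-36.
Local maxima occur where both diagonal entries negative: (-1, 3). Count: 1.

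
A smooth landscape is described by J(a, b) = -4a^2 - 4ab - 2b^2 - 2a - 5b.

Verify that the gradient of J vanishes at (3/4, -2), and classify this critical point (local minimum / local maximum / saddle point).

local maximum

∇J = (-8a - 4b - 2, -4a - 4b - 5); substituting (3/4, -2) gives ∇J = (0, 0), so (3/4, -2) is indeed a critical point.
The Hessian of J is constant: H = [[-8, -4], [-4, -4]].
det(H) = (-8)·(-4) − (-4)² = 16.
det(H) > 0 and tr(H) = -12 < 0, so H is negative definite and the point is a local maximum.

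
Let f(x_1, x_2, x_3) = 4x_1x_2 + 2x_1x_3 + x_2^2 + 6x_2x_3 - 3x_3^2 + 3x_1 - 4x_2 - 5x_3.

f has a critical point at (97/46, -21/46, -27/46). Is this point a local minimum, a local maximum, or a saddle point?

The Hessian is constant: H = [[0, 4, 2], [4, 2, 6], [2, 6, -6]].
Leading principal minors: Δ₁ = 0, Δ₂ = -16, Δ₃ = 184.
The minors fit neither the all-positive nor the alternating-sign pattern, so H is indefinite: a saddle point.

saddle point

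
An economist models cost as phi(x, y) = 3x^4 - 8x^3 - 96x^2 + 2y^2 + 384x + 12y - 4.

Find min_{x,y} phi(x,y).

-1814

phi(x,y) separates as P(x) + Q(y) − 4, so its minimum is min P + min Q − 4.
P'(x) = 12(x - 4)(x - 2)(x + 4) vanishes at x ∈ {-4, 2, 4}; Q'(y) = 4y + 12 vanishes at y ∈ {-3}.
Local minima of P (where P''>0): P(-4)=-1792, P(4)=256. Local minima of Q: Q(-3)=-18.
So the global minimum of phi is P(-4) + Q(-3) − 4 = -1792 − 18 − 4 = -1814, attained at (-4, -3).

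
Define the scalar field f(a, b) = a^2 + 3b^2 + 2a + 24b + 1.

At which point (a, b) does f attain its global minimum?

(-1, -4)

f(a,b) separates as P(a) + Q(b) + 1, so its minimum is min P + min Q + 1.
P'(a) = 2a + 2 vanishes at a ∈ {-1}; Q'(b) = 6b + 24 vanishes at b ∈ {-4}.
Local minima of P (where P''>0): P(-1)=-1. Local minima of Q: Q(-4)=-48.
So the global minimum of f is P(-1) + Q(-4) + 1 = -1 − 48 + 1 = -48, attained at (-1, -4).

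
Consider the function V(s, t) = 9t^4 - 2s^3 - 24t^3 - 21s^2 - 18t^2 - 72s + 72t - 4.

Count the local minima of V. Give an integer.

2

V separates as a function of s plus a function of t, so ∇V=0 decouples.
∂V/∂s = -6(s + 3)(s + 4) = 0 at s ∈ {-4, -3}; ∂V/∂t = 36(t - 2)(t - 1)(t + 1) = 0 at t ∈ {-1, 1, 2}.
The Hessian is diagonal: diag(V_ss, V_tt). Second derivatives: V_ss(-4)=6, V_ss(-3)=-6; V_tt(-1)=216, V_tt(1)=-72, V_tt(2)=108.
Local minima occur where both diagonal entries positive: (-4, -1), (-4, 2). Count: 2.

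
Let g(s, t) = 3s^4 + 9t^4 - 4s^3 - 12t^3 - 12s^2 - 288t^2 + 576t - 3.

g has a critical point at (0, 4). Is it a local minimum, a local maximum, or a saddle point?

saddle point

The mixed partial ∂²g/∂s∂t is 0, so the Hessian at any point is diag(g_ss, g_tt) = diag(12(3s^2 - 2s - 2), 36(3t^2 - 2t - 16)).
At (0, 4): H = diag(-24, 864).
The eigenvalues have opposite signs, so H is indefinite: a saddle point.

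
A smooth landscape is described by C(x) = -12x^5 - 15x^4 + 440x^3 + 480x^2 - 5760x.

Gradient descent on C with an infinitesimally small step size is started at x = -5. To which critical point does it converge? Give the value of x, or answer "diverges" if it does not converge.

C'(x) = -60(x - 4)(x - 2)(x + 3)(x + 4), so C'(-5) = -7560.
Gradient descent moves in the -C' direction, i.e. x is increasing.
The nearest critical point in that direction is x = -4, where C'' = 2880 > 0 (a local minimum). The iterate converges there.

-4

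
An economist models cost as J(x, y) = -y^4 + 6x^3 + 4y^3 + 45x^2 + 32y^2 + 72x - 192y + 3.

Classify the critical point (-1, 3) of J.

local minimum

The mixed partial ∂²J/∂x∂y is 0, so the Hessian at any point is diag(J_xx, J_yy) = diag(18(2x + 5), 4(-3y^2 + 6y + 16)).
At (-1, 3): H = diag(54, 28).
Both eigenvalues are positive, so H is positive definite: a local minimum.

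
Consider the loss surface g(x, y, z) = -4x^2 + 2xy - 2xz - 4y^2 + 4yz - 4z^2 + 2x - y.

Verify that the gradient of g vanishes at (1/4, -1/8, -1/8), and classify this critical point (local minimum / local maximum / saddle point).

local maximum

∇g = (-8x + 2y - 2z + 2, 2x - 8y + 4z - 1, -2x + 4y - 8z); substituting (1/4, -1/8, -1/8) gives ∇g = (0, 0, 0), so (1/4, -1/8, -1/8) is indeed a critical point.
The Hessian is constant: H = [[-8, 2, -2], [2, -8, 4], [-2, 4, -8]].
Leading principal minors: Δ₁ = -8, Δ₂ = 60, Δ₃ = -352.
The minors alternate sign starting negative (−, +, −), so H is negative definite: a local maximum.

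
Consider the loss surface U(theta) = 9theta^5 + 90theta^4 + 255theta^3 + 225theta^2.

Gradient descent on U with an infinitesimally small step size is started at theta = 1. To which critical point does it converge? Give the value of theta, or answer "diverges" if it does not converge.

U'(theta) = 45theta(theta + 1)(theta + 2)(theta + 5), so U'(1) = 1620.
Gradient descent moves in the -U' direction, i.e. theta is decreasing.
The nearest critical point in that direction is theta = 0, where U'' = 450 > 0 (a local minimum). The iterate converges there.

0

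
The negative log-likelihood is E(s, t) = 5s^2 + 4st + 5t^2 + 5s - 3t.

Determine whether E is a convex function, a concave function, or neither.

E is quadratic, so its Hessian is the constant matrix H = [[10, 4], [4, 10]].
det(H) = 84, tr(H) = 20.
det(H) > 0 and tr(H) > 0, so H is positive definite everywhere: convex.

convex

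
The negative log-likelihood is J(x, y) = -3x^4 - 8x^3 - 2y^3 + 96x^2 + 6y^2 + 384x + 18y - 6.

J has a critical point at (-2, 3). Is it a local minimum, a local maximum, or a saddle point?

The mixed partial ∂²J/∂x∂y is 0, so the Hessian at any point is diag(J_xx, J_yy) = diag(12(-3x^2 - 4x + 16), 12(-y + 1)).
At (-2, 3): H = diag(144, -24).
The eigenvalues have opposite signs, so H is indefinite: a saddle point.

saddle point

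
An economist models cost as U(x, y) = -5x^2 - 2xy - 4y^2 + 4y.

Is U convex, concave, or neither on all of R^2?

concave

U is quadratic, so its Hessian is the constant matrix H = [[-10, -2], [-2, -8]].
det(H) = 76, tr(H) = -18.
det(H) > 0 and tr(H) < 0, so H is negative definite everywhere: concave.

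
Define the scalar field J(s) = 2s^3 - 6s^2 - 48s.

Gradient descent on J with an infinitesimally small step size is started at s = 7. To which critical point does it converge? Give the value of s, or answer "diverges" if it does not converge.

J'(s) = 6(s - 4)(s + 2), so J'(7) = 162.
Gradient descent moves in the -J' direction, i.e. s is decreasing.
The nearest critical point in that direction is s = 4, where J'' = 36 > 0 (a local minimum). The iterate converges there.

4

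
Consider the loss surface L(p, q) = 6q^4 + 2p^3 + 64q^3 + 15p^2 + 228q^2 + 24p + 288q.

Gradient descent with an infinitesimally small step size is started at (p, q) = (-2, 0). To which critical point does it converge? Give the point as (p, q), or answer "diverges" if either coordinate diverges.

L is separable, so gradient descent decouples: p follows -∂L/∂p, q follows -∂L/∂q.
∂L/∂p = 6(p + 1)(p + 4); at p=-2 this is -12, so p increases.
∂L/∂q = 24(q + 1)(q + 3)(q + 4); at q=0 this is 288, so q decreases.
p converges to its nearest critical value -1 (a local min of the p-part); q converges to -1. The iterate converges to (-1, -1).

(-1, -1)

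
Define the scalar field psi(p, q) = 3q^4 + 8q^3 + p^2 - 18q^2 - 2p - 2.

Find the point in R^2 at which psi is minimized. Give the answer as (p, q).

psi(p,q) separates as A(p) + B(q) − 2, so its minimum is min A + min B − 2.
A'(p) = 2p - 2 vanishes at p ∈ {1}; B'(q) = 12q(q - 1)(q + 3) vanishes at q ∈ {-3, 0, 1}.
Local minima of A (where A''>0): A(1)=-1. Local minima of B: B(-3)=-135, B(1)=-7.
So the global minimum of psi is A(1) + B(-3) − 2 = -1 − 135 − 2 = -138, attained at (1, -3).

(1, -3)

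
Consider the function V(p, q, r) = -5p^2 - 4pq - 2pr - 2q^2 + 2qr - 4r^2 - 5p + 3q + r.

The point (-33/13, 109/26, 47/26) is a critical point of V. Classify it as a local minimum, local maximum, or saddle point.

The Hessian is constant: H = [[-10, -4, -2], [-4, -4, 2], [-2, 2, -8]].
Leading principal minors: Δ₁ = -10, Δ₂ = 24, Δ₃ = -104.
The minors alternate sign starting negative (−, +, −), so H is negative definite: a local maximum.

local maximum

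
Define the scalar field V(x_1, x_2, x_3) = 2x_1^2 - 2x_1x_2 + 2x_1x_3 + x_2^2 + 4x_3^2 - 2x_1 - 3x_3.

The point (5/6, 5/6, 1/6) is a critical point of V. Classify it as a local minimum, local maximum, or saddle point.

local minimum

The Hessian is constant: H = [[4, -2, 2], [-2, 2, 0], [2, 0, 8]].
Leading principal minors: Δ₁ = 4, Δ₂ = 4, Δ₃ = 24.
All leading minors are positive, so H is positive definite: a local minimum.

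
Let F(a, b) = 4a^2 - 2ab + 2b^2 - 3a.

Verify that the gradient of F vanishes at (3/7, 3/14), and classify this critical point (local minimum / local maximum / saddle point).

∇F = (8a - 2b - 3, -2a + 4b); substituting (3/7, 3/14) gives ∇F = (0, 0), so (3/7, 3/14) is indeed a critical point.
The Hessian of F is constant: H = [[8, -2], [-2, 4]].
det(H) = 8·4 − (-2)² = 28.
det(H) > 0 and tr(H) = 12 > 0, so H is positive definite and the point is a local minimum.

local minimum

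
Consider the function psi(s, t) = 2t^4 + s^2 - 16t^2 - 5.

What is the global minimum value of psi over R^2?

psi(s,t) separates as P(s) + Q(t) − 5, so its minimum is min P + min Q − 5.
P'(s) = 2s vanishes at s ∈ {0}; Q'(t) = 8t(t - 2)(t + 2) vanishes at t ∈ {-2, 0, 2}.
Local minima of P (where P''>0): P(0)=0. Local minima of Q: Q(-2)=-32, Q(2)=-32.
So the global minimum of psi is P(0) + Q(-2) − 5 = 0 − 32 − 5 = -37, attained at (0, -2).

-37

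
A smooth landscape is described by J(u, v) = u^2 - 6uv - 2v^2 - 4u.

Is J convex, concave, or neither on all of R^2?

J is quadratic, so its Hessian is the constant matrix H = [[2, -6], [-6, -4]].
det(H) = -44, tr(H) = -2.
det(H) < 0, so H is indefinite: neither convex nor concave.

neither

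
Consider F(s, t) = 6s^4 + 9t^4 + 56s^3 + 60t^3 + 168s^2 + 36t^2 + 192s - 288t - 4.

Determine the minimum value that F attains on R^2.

-315

F(s,t) separates as P(s) + Q(t) − 4, so its minimum is min P + min Q − 4.
P'(s) = 24(s + 1)(s + 2)(s + 4) vanishes at s ∈ {-4, -2, -1}; Q'(t) = 36(t - 1)(t + 2)(t + 4) vanishes at t ∈ {-4, -2, 1}.
Local minima of P (where P''>0): P(-4)=-128, P(-1)=-74. Local minima of Q: Q(-4)=192, Q(1)=-183.
So the global minimum of F is P(-4) + Q(1) − 4 = -128 − 183 − 4 = -315, attained at (-4, 1).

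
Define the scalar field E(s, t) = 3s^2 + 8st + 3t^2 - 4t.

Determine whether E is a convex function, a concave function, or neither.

E is quadratic, so its Hessian is the constant matrix H = [[6, 8], [8, 6]].
det(H) = -28, tr(H) = 12.
det(H) < 0, so H is indefinite: neither convex nor concave.

neither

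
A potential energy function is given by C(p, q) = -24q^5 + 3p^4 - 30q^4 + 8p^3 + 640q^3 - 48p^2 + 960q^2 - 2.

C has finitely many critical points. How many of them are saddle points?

C separates as a function of p plus a function of q, so ∇C=0 decouples.
∂C/∂p = 12p(p - 2)(p + 4) = 0 at p ∈ {-4, 0, 2}; ∂C/∂q = -120q(q - 4)(q + 1)(q + 4) = 0 at q ∈ {-4, -1, 0, 4}.
The Hessian is diagonal: diag(C_pp, C_qq). Second derivatives: C_pp(-4)=288, C_pp(0)=-96, C_pp(2)=144; C_qq(-4)=11520, C_qq(-1)=-1800, C_qq(0)=1920, C_qq(4)=-19200.
Saddle points occur where the two diagonal entries have opposite signs: (-4, -1), (-4, 4), (0, -4), (0, 0), (2, -1), (2, 4). Count: 6.

6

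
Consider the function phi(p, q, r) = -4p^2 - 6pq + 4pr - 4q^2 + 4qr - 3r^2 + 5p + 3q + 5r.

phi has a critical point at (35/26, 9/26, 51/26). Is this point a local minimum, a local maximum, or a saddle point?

local maximum

The Hessian is constant: H = [[-8, -6, 4], [-6, -8, 4], [4, 4, -6]].
Leading principal minors: Δ₁ = -8, Δ₂ = 28, Δ₃ = -104.
The minors alternate sign starting negative (−, +, −), so H is negative definite: a local maximum.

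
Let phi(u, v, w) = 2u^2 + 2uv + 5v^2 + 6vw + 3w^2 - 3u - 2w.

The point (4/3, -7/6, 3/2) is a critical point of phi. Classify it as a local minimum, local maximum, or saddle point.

The Hessian is constant: H = [[4, 2, 0], [2, 10, 6], [0, 6, 6]].
Leading principal minors: Δ₁ = 4, Δ₂ = 36, Δ₃ = 72.
All leading minors are positive, so H is positive definite: a local minimum.

local minimum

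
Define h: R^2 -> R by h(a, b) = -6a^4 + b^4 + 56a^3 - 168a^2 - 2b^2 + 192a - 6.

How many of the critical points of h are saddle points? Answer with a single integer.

h separates as a function of a plus a function of b, so ∇h=0 decouples.
∂h/∂a = -24(a - 4)(a - 2)(a - 1) = 0 at a ∈ {1, 2, 4}; ∂h/∂b = 4b(b - 1)(b + 1) = 0 at b ∈ {-1, 0, 1}.
The Hessian is diagonal: diag(h_aa, h_bb). Second derivatives: h_aa(1)=-72, h_aa(2)=48, h_aa(4)=-144; h_bb(-1)=8, h_bb(0)=-4, h_bb(1)=8.
Saddle points occur where the two diagonal entries have opposite signs: (1, -1), (1, 1), (2, 0), (4, -1), (4, 1). Count: 5.

5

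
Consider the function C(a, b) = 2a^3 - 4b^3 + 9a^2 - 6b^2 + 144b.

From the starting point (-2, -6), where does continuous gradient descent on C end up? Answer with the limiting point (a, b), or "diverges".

C is separable, so gradient descent decouples: a follows -∂C/∂a, b follows -∂C/∂b.
∂C/∂a = 6a(a + 3); at a=-2 this is -12, so a increases.
∂C/∂b = -12(b - 3)(b + 4); at b=-6 this is -216, so b increases.
a converges to its nearest critical value 0 (a local min of the a-part); b converges to -4. The iterate converges to (0, -4).

(0, -4)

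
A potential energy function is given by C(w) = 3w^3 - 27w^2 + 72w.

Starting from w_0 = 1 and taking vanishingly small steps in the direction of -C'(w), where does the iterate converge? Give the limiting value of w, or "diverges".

diverges

C'(w) = 9(w - 4)(w - 2), so C'(1) = 27.
Gradient descent moves in the -C' direction, i.e. w is decreasing.
There is no critical point below w=1, and C' keeps the same sign, so the iterate runs off to −∞.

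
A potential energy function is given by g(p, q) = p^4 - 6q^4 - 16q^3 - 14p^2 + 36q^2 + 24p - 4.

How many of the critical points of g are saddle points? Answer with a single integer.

g separates as a function of p plus a function of q, so ∇g=0 decouples.
∂g/∂p = 4(p - 2)(p - 1)(p + 3) = 0 at p ∈ {-3, 1, 2}; ∂g/∂q = -24q(q - 1)(q + 3) = 0 at q ∈ {-3, 0, 1}.
The Hessian is diagonal: diag(g_pp, g_qq). Second derivatives: g_pp(-3)=80, g_pp(1)=-16, g_pp(2)=20; g_qq(-3)=-288, g_qq(0)=72, g_qq(1)=-96.
Saddle points occur where the two diagonal entries have opposite signs: (-3, -3), (-3, 1), (1, 0), (2, -3), (2, 1). Count: 5.

5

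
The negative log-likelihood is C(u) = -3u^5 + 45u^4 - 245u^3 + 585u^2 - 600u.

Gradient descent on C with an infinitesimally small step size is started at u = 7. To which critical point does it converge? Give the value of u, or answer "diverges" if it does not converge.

C'(u) = -15(u - 5)(u - 4)(u - 2)(u - 1), so C'(7) = -2700.
Gradient descent moves in the -C' direction, i.e. u is increasing.
There is no critical point above u=7, and C' keeps the same sign, so the iterate runs off to +∞.

diverges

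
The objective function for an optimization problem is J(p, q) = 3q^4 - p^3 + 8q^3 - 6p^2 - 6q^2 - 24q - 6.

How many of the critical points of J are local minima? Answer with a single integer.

2

J separates as a function of p plus a function of q, so ∇J=0 decouples.
∂J/∂p = -3p(p + 4) = 0 at p ∈ {-4, 0}; ∂J/∂q = 12(q - 1)(q + 1)(q + 2) = 0 at q ∈ {-2, -1, 1}.
The Hessian is diagonal: diag(J_pp, J_qq). Second derivatives: J_pp(-4)=12, J_pp(0)=-12; J_qq(-2)=36, J_qq(-1)=-24, J_qq(1)=72.
Local minima occur where both diagonal entries positive: (-4, -2), (-4, 1). Count: 2.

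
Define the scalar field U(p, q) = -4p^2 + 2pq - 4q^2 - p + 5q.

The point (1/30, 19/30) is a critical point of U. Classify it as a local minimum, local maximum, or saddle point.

The Hessian of U is constant: H = [[-8, 2], [2, -8]].
det(H) = (-8)·(-8) − 2² = 60.
det(H) > 0 and tr(H) = -16 < 0, so H is negative definite and the point is a local maximum.

local maximum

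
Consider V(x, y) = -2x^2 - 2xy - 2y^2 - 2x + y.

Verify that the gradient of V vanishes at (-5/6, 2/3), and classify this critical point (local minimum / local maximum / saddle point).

local maximum

∇V = (-4x - 2y - 2, -2x - 4y + 1); substituting (-5/6, 2/3) gives ∇V = (0, 0), so (-5/6, 2/3) is indeed a critical point.
The Hessian of V is constant: H = [[-4, -2], [-2, -4]].
det(H) = (-4)·(-4) − (-2)² = 12.
det(H) > 0 and tr(H) = -8 < 0, so H is negative definite and the point is a local maximum.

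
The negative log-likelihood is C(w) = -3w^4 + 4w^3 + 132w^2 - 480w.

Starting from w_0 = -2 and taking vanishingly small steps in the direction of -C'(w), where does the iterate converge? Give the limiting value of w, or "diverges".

C'(w) = -12(w - 4)(w - 2)(w + 5), so C'(-2) = -864.
Gradient descent moves in the -C' direction, i.e. w is increasing.
The nearest critical point in that direction is w = 2, where C'' = 168 > 0 (a local minimum). The iterate converges there.

2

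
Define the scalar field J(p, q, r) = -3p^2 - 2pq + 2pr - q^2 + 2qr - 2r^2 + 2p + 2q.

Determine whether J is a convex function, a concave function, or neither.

concave

J is quadratic, so its Hessian is the constant matrix H = [[-6, -2, 2], [-2, -2, 2], [2, 2, -4]].
Leading principal minors: -6, 8, -16.
Signs alternate −, +, − ⇒ H ≺ 0 ⇒ concave.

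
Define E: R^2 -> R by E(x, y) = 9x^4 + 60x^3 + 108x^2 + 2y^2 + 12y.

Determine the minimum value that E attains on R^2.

E(x,y) separates as P(x) + Q(y), so its minimum is min P + min Q.
P'(x) = 36x(x + 2)(x + 3) vanishes at x ∈ {-3, -2, 0}; Q'(y) = 4y + 12 vanishes at y ∈ {-3}.
Local minima of P (where P''>0): P(-3)=81, P(0)=0. Local minima of Q: Q(-3)=-18.
So the global minimum of E is P(0) + Q(-3) = 0 − 18 = -18, attained at (0, -3).

-18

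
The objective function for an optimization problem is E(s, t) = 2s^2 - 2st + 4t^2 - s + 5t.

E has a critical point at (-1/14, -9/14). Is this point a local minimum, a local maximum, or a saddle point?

The Hessian of E is constant: H = [[4, -2], [-2, 8]].
det(H) = 4·8 − (-2)² = 28.
det(H) > 0 and tr(H) = 12 > 0, so H is positive definite and the point is a local minimum.

local minimum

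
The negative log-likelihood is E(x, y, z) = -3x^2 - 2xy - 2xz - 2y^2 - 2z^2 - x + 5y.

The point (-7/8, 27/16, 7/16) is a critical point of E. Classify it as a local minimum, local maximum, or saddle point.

local maximum

The Hessian is constant: H = [[-6, -2, -2], [-2, -4, 0], [-2, 0, -4]].
Leading principal minors: Δ₁ = -6, Δ₂ = 20, Δ₃ = -64.
The minors alternate sign starting negative (−, +, −), so H is negative definite: a local maximum.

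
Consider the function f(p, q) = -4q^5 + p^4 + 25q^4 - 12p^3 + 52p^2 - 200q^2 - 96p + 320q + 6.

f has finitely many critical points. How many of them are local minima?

f separates as a function of p plus a function of q, so ∇f=0 decouples.
∂f/∂p = 4(p - 4)(p - 3)(p - 2) = 0 at p ∈ {2, 3, 4}; ∂f/∂q = -20(q - 4)(q - 2)(q - 1)(q + 2) = 0 at q ∈ {-2, 1, 2, 4}.
The Hessian is diagonal: diag(f_pp, f_qq). Second derivatives: f_pp(2)=8, f_pp(3)=-4, f_pp(4)=8; f_qq(-2)=1440, f_qq(1)=-180, f_qq(2)=160, f_qq(4)=-720.
Local minima occur where both diagonal entries positive: (2, -2), (2, 2), (4, -2), (4, 2). Count: 4.

4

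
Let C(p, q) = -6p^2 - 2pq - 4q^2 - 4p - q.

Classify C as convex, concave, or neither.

C is quadratic, so its Hessian is the constant matrix H = [[-12, -2], [-2, -8]].
det(H) = 92, tr(H) = -20.
det(H) > 0 and tr(H) < 0, so H is negative definite everywhere: concave.

concave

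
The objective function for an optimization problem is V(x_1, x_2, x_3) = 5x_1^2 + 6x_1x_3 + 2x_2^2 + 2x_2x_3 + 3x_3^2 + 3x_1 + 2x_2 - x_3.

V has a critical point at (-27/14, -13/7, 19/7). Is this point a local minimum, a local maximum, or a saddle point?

The Hessian is constant: H = [[10, 0, 6], [0, 4, 2], [6, 2, 6]].
Leading principal minors: Δ₁ = 10, Δ₂ = 40, Δ₃ = 56.
All leading minors are positive, so H is positive definite: a local minimum.

local minimum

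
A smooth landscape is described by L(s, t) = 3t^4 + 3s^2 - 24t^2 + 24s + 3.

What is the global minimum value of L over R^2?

L(s,t) separates as P(s) + Q(t) + 3, so its minimum is min P + min Q + 3.
P'(s) = 6s + 24 vanishes at s ∈ {-4}; Q'(t) = 12t(t - 2)(t + 2) vanishes at t ∈ {-2, 0, 2}.
Local minima of P (where P''>0): P(-4)=-48. Local minima of Q: Q(-2)=-48, Q(2)=-48.
So the global minimum of L is P(-4) + Q(-2) + 3 = -48 − 48 + 3 = -93, attained at (-4, -2).

-93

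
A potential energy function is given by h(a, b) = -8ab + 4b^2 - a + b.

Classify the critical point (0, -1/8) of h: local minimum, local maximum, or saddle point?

saddle point

The Hessian of h is constant: H = [[0, -8], [-8, 8]].
det(H) = 0·8 − (-8)² = -64.
Since det(H) < 0, H is indefinite and the critical point is a saddle point.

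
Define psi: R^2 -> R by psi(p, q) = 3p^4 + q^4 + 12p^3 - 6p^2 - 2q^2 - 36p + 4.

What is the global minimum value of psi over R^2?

-24

psi(p,q) separates as A(p) + B(q) + 4, so its minimum is min A + min B + 4.
A'(p) = 12(p - 1)(p + 1)(p + 3) vanishes at p ∈ {-3, -1, 1}; B'(q) = 4q(q - 1)(q + 1) vanishes at q ∈ {-1, 0, 1}.
Local minima of A (where A''>0): A(-3)=-27, A(1)=-27. Local minima of B: B(-1)=-1, B(1)=-1.
So the global minimum of psi is A(-3) + B(-1) + 4 = -27 − 1 + 4 = -24, attained at (-3, -1).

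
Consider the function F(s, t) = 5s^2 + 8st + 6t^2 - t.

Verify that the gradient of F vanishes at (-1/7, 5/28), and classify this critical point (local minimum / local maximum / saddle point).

local minimum

∇F = (10s + 8t, 8s + 12t - 1); substituting (-1/7, 5/28) gives ∇F = (0, 0), so (-1/7, 5/28) is indeed a critical point.
The Hessian of F is constant: H = [[10, 8], [8, 12]].
det(H) = 10·12 − 8² = 56.
det(H) > 0 and tr(H) = 22 > 0, so H is positive definite and the point is a local minimum.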